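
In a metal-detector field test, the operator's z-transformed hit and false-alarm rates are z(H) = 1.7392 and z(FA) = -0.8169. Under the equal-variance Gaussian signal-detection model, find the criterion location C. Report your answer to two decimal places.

C = -0.46

c = −½·[z(H) + z(FA)] = −½·(1.7392 + (-0.8169)) = -0.46115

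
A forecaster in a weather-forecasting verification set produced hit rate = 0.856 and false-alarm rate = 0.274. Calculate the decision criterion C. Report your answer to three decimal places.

C = -0.231

z(H) = z(0.856) = 1.0625
z(FA) = z(0.274) = -0.6008
c = −½·[z(H) + z(FA)] = −0.5 × (1.0625 + (-0.6008)) = -0.23085
c < 0: the forecaster has a liberal response bias.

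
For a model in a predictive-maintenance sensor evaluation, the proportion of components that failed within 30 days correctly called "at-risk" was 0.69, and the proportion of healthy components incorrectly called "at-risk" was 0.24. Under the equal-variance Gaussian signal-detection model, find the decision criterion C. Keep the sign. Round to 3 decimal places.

Φ⁻¹(0.69) = 0.4959, Φ⁻¹(0.24) = -0.7063
c = −½·[z(H) + z(FA)] = −0.5 × (0.4959 + (-0.7063)) = 0.1052
c > 0: the model has a conservative response bias.

C = 0.105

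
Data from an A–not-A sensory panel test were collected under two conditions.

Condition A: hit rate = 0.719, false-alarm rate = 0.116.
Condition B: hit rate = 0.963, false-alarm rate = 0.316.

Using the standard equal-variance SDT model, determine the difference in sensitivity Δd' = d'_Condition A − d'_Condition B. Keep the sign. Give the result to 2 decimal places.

Condition A: z(0.719) = 0.580, z(0.116) = -1.195, d' = 1.775
Condition B: z(0.963) = 1.787, z(0.316) = -0.479, d' = 2.266
Δd' = d'_Condition A − d'_Condition B = 1.775 − 2.266 = -0.491
Condition B has the higher sensitivity.

Δd' = -0.49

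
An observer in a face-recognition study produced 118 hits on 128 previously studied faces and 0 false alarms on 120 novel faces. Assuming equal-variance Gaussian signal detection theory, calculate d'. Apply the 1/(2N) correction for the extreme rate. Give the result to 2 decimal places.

d' = 4.06

The false-alarm rate is 0/120 = 0, so apply the 1/(2N) correction: FA → 1/(2·120) = 0.00417.
z(H) = z(0.92188) = 1.418
z(FA) = z(0.00417) = -2.638
d' = 1.418 − (-2.638) = 4.056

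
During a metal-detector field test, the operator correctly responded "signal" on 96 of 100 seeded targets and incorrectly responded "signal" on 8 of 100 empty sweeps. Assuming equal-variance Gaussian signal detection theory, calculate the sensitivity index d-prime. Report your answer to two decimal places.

H = 96/100 = 0.9600
FA = 8/100 = 0.0800
z(H) = z(0.9600) = 1.751
z(FA) = z(0.0800) = -1.405
d' = z(H) − z(FA) = 1.751 − (-1.405) = 3.156

d-prime = 3.16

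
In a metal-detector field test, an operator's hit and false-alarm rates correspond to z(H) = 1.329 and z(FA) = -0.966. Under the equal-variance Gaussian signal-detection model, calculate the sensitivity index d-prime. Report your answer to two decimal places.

d' = z(H) − z(FA) = 1.329 − (-0.966) = 2.295

d-prime = 2.30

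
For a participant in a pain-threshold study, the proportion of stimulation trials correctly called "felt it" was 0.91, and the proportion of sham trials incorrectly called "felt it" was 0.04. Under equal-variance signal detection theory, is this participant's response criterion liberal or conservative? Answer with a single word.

z(H) = 1.341, z(FA) = -1.751
c = −½·(z(H) + z(FA)) = 0.205
c > 0 → conservative criterion (biased toward responding “no”).

conservative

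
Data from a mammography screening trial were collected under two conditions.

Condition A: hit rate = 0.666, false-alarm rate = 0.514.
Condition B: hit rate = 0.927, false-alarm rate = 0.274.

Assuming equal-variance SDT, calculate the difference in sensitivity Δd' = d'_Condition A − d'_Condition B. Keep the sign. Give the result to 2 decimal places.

Δd' = -1.66

Condition A: z(0.666) = 0.429, z(0.514) = 0.035, d' = 0.394
Condition B: z(0.927) = 1.454, z(0.274) = -0.601, d' = 2.055
Δd' = d'_Condition A − d'_Condition B = 0.394 − 2.055 = -1.661
Condition B has the higher sensitivity.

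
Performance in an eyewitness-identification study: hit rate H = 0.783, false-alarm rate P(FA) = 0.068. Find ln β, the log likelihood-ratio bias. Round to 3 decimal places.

z(H) = z(0.783) = 0.7824
z(FA) = z(0.068) = -1.4909
ln β = −½·[z(H)² − z(FA)²] = −0.5 × (0.6121 − 2.2228) = 0.80535

ln β = 0.805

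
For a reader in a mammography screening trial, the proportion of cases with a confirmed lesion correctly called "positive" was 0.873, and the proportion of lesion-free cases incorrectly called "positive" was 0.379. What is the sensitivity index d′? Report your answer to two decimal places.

d′ = 1.45

z(H) = z(0.873) = 1.141
z(FA) = z(0.379) = -0.308
d' = z(H) − z(FA) = 1.141 − (-0.308) = 1.449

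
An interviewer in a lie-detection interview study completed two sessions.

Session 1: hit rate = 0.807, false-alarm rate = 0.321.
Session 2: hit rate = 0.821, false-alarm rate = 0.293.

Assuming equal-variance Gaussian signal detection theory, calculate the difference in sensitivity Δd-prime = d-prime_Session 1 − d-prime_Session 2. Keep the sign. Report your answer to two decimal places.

Session 1: z(0.807) = 0.867, z(0.321) = -0.465, d' = 1.332
Session 2: z(0.821) = 0.919, z(0.293) = -0.545, d' = 1.464
Δd' = d'_Session 1 − d'_Session 2 = 1.332 − 1.464 = -0.132
Session 2 has the higher sensitivity.

Δd-prime = -0.13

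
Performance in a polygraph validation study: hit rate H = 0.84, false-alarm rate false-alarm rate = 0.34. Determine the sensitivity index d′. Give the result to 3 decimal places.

Φ⁻¹(H) = Φ⁻¹(0.84) = 0.9945
Φ⁻¹(FA) = Φ⁻¹(0.34) = -0.4125
d' = z(H) − z(FA) = 0.9945 − (-0.4125) = 1.4070

d′ = 1.407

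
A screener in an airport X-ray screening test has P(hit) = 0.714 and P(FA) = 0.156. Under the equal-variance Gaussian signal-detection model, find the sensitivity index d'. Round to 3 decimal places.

z(H) = z(0.714) = 0.5651
z(FA) = z(0.156) = -1.0110
d' = z(H) − z(FA) = 0.5651 − (-1.0110) = 1.5761

d' = 1.576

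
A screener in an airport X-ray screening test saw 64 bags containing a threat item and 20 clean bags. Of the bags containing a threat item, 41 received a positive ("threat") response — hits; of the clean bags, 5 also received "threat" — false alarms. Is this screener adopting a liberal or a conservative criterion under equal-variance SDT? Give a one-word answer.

conservative

z(H) = 0.360, z(FA) = -0.674
c = −½·(z(H) + z(FA)) = 0.157
c > 0 → conservative criterion (biased toward responding “no”).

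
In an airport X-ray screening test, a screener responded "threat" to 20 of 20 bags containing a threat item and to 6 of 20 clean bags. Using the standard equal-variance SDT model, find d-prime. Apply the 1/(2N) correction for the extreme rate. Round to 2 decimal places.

The hit rate is 20/20 = 1, so apply the 1/(2N) correction: H → 1 − 1/(2·20) = 0.97500.
z(H) = z(0.97500) = 1.960
z(FA) = z(0.30000) = -0.524
d' = 1.960 − (-0.524) = 2.484

d-prime = 2.48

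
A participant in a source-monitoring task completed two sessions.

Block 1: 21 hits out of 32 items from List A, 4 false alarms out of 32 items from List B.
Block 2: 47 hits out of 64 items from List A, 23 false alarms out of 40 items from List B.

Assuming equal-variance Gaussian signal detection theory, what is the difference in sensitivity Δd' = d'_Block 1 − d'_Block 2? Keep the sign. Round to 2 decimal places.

Δd' = 1.12

Block 1: z(0.6562) = 0.402, z(0.1250) = -1.150, d' = 1.552
Block 2: z(0.7344) = 0.626, z(0.5750) = 0.189, d' = 0.437
Δd' = d'_Block 1 − d'_Block 2 = 1.552 − 0.437 = 1.115
Block 1 has the higher sensitivity.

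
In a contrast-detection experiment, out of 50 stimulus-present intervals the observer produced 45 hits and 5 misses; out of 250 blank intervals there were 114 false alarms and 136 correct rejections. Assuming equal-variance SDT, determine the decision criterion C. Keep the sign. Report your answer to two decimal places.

H = 45/50 = 0.9000
FA = 114/250 = 0.4560
z(0.9000) = 1.282, z(0.4560) = -0.111
c = −½·[z(H) + z(FA)] = −0.5 × (1.282 + (-0.111)) = -0.5855
c < 0: the observer has a liberal response bias.

C = -0.59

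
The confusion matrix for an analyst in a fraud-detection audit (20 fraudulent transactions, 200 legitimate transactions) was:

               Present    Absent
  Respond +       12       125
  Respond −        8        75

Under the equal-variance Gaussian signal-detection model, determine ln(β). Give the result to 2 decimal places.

ln β = 0.02

H = 12/20 = 0.6000
FA = 125/200 = 0.6250
z(0.6000) = 0.253, z(0.6250) = 0.319
ln β = −½·[z(H)² − z(FA)²] = −0.5 × (0.064 − 0.102) = 0.019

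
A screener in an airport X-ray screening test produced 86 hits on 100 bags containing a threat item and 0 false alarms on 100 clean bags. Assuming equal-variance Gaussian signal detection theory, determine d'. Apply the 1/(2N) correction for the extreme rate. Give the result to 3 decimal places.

The false-alarm rate is 0/100 = 0, so apply the 1/(2N) correction: FA → 1/(2·100) = 0.00500.
z(H) = z(0.86000) = 1.0803
z(FA) = z(0.00500) = -2.5758
d' = 1.0803 − (-2.5758) = 3.6561

d' = 3.656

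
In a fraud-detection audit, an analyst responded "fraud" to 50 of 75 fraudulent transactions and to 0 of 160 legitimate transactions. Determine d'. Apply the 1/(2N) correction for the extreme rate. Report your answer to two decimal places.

The false-alarm rate is 0/160 = 0, so apply the 1/(2N) correction: FA → 1/(2·160) = 0.00313.
z(H) = z(0.66667) = 0.431
z(FA) = z(0.00313) = -2.734
d' = 0.431 − (-2.734) = 3.165

d' = 3.17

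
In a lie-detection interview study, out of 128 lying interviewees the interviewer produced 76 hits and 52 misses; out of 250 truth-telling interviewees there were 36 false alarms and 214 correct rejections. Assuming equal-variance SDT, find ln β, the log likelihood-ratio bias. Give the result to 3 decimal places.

ln β = 0.536

H = 76/128 = 0.5938
FA = 36/250 = 0.1440
z(H) = 0.2373
z(FA) = -1.0625
ln β = −½·[z(H)² − z(FA)²] = −0.5 × (0.0563 − 1.1289) = 0.5363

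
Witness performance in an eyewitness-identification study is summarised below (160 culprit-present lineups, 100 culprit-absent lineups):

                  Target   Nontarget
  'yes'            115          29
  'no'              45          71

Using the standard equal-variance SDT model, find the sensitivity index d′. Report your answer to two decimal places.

H = 115/160 = 0.7188
FA = 29/100 = 0.2900
z(H) = z(0.7188) = 0.579
z(FA) = z(0.2900) = -0.553
d' = z(H) − z(FA) = 0.579 − (-0.553) = 1.132

d′ = 1.13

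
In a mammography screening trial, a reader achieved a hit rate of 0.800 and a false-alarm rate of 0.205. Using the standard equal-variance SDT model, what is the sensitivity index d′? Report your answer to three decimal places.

d′ = 1.666

z(H) = z(0.800) = 0.8416
z(FA) = z(0.205) = -0.8239
d' = z(H) − z(FA) = 0.8416 − (-0.8239) = 1.6655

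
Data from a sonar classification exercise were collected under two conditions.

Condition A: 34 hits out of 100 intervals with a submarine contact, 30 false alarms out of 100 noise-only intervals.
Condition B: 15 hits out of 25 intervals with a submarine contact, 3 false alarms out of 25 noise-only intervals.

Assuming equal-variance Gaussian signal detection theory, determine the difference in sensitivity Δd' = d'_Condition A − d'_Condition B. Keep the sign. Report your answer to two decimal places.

Condition A: z(0.3400) = -0.412, z(0.3000) = -0.524, d' = 0.112
Condition B: z(0.6000) = 0.253, z(0.1200) = -1.175, d' = 1.428
Δd' = d'_Condition A − d'_Condition B = 0.112 − 1.428 = -1.316
Condition B has the higher sensitivity.

Δd' = -1.32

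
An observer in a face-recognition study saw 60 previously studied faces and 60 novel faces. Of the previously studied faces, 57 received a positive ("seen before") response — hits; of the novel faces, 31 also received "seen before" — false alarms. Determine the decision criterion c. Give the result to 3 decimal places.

H = 57/60 = 0.9500
FA = 31/60 = 0.5167
Φ⁻¹(H) = 1.6449
Φ⁻¹(FA) = 0.0419
c = −½·[z(H) + z(FA)] = −0.5 × (1.6449 + 0.0419) = -0.8434
c < 0: the observer has a liberal response bias.

c = -0.843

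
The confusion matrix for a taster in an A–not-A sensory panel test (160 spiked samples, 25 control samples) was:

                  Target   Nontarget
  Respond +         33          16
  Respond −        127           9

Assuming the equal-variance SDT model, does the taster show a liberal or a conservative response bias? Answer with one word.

z(H) = -0.820, z(FA) = 0.358
c = −½·(z(H) + z(FA)) = 0.231
c > 0 → conservative criterion (biased toward responding “no”).

conservative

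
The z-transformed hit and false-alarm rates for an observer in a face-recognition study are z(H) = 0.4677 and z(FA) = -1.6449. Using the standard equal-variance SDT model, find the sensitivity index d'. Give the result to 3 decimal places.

d' = 2.113

d' = z(H) − z(FA) = 0.4677 − (-1.6449) = 2.1126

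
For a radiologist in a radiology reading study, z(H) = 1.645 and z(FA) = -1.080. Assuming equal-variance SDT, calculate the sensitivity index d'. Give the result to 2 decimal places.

d' = 2.73

d' = z(H) − z(FA) = 1.645 − (-1.080) = 2.725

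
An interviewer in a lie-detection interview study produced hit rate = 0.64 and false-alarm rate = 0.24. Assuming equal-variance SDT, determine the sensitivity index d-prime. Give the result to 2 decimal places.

d-prime = 1.06

Φ⁻¹(0.64) = 0.358, Φ⁻¹(0.24) = -0.706
d' = z(H) − z(FA) = 0.358 − (-0.706) = 1.064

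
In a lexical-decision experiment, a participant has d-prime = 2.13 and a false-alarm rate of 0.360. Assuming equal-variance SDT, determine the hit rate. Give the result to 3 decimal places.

hit rate = 0.962

z(false-alarm rate) = z(0.360) = -0.3585
z(H) = z(FA) + d' = -0.3585 + 2.13 = 1.7715
hit rate = Φ(1.7715) = 0.9618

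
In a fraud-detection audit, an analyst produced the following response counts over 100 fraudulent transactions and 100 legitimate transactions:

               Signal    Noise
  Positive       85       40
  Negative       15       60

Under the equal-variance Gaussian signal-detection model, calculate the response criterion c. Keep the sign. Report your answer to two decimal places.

H = 85/100 = 0.8500
FA = 40/100 = 0.4000
z(0.8500) = 1.0364, z(0.4000) = -0.2533
c = −½·[z(H) + z(FA)] = −0.5 × (1.0364 + (-0.2533)) = -0.39155

c = -0.39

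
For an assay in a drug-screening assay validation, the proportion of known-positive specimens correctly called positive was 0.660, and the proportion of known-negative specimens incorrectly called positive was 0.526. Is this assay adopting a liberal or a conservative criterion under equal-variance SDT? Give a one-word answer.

z(H) = 0.412, z(FA) = 0.065
c = −½·(z(H) + z(FA)) = -0.2385
c < 0 → liberal criterion (biased toward responding “yes”).

liberal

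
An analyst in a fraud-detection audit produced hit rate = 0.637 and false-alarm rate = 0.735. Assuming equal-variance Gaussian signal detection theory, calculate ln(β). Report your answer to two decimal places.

ln β = 0.14

Φ⁻¹(H) = Φ⁻¹(0.637) = 0.350
Φ⁻¹(FA) = Φ⁻¹(0.735) = 0.628
ln β = −½·[z(H)² − z(FA)²] = −0.5 × (0.123 − 0.394) = 0.1355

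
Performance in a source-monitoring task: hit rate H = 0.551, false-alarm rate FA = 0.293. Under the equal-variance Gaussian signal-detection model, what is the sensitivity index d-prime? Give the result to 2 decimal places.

z(0.551) = 0.128, z(0.293) = -0.545
d' = z(H) − z(FA) = 0.128 − (-0.545) = 0.673

d-prime = 0.67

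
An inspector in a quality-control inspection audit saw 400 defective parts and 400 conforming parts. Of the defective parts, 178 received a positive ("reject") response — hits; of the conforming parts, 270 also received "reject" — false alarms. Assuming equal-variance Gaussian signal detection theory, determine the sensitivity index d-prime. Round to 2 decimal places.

d-prime = -0.59

H = 178/400 = 0.4450
FA = 270/400 = 0.6750
z(H) = z(0.4450) = -0.138
z(FA) = z(0.6750) = 0.454
d' = z(H) − z(FA) = -0.138 − 0.454 = -0.592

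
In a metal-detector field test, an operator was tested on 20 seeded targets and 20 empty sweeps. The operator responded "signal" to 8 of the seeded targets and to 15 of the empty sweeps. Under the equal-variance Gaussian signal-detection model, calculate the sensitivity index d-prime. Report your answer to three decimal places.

H = 8/20 = 0.4000
FA = 15/20 = 0.7500
z(H) = z(0.4000) = -0.2533
z(FA) = z(0.7500) = 0.6745
d' = z(H) − z(FA) = -0.2533 − 0.6745 = -0.9278

d-prime = -0.928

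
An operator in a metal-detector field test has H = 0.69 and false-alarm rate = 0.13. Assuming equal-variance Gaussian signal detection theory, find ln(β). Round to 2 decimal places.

z(0.69) = 0.496, z(0.13) = -1.126
ln β = −½·[z(H)² − z(FA)²] = −0.5 × (0.246 − 1.268) = 0.511

ln β = 0.51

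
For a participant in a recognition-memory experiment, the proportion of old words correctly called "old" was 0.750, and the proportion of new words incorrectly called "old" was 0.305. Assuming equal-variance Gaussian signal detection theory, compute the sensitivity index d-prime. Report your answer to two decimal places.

z(0.750) = 0.674, z(0.305) = -0.510
d' = z(H) − z(FA) = 0.674 − (-0.510) = 1.184

d-prime = 1.18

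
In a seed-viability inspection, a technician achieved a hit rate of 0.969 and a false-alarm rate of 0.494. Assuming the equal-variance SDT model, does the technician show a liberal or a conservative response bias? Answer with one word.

z(H) = 1.866, z(FA) = -0.015
c = −½·(z(H) + z(FA)) = -0.9255
c < 0 → liberal criterion (biased toward responding “yes”).

liberal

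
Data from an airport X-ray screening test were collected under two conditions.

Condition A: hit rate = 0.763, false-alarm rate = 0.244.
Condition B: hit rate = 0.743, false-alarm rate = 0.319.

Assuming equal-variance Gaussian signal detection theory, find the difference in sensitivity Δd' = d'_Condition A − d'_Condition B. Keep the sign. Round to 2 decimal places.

Condition A: z(0.763) = 0.716, z(0.244) = -0.693, d' = 1.409
Condition B: z(0.743) = 0.653, z(0.319) = -0.470, d' = 1.123
Δd' = d'_Condition A − d'_Condition B = 1.409 − 1.123 = 0.286
Condition A has the higher sensitivity.

Δd' = 0.29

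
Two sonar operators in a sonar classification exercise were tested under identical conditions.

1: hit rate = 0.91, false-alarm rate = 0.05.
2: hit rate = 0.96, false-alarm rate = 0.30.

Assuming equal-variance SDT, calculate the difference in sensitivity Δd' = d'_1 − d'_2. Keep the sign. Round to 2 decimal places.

1: z(0.91) = 1.341, z(0.05) = -1.645, d' = 2.986
2: z(0.96) = 1.751, z(0.30) = -0.524, d' = 2.275
Δd' = d'_1 − d'_2 = 2.986 − 2.275 = 0.711
1 has the higher sensitivity.

Δd' = 0.71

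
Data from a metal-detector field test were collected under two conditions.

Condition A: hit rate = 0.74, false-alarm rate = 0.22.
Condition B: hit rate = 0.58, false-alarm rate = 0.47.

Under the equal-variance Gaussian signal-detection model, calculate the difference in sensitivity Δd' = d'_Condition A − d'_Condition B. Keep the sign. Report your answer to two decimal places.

Δd' = 1.14

Condition A: z(0.74) = 0.643, z(0.22) = -0.772, d' = 1.415
Condition B: z(0.58) = 0.202, z(0.47) = -0.075, d' = 0.277
Δd' = d'_Condition A − d'_Condition B = 1.415 − 0.277 = 1.138
Condition A has the higher sensitivity.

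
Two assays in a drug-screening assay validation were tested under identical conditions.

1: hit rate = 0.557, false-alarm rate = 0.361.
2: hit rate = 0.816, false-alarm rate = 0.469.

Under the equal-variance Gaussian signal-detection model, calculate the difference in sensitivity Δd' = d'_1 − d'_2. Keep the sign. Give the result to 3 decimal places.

1: z(0.557) = 0.1434, z(0.361) = -0.3558, d' = 0.4992
2: z(0.816) = 0.9002, z(0.469) = -0.0778, d' = 0.9780
Δd' = d'_1 − d'_2 = 0.4992 − 0.9780 = -0.4788
2 has the higher sensitivity.

Δd' = -0.479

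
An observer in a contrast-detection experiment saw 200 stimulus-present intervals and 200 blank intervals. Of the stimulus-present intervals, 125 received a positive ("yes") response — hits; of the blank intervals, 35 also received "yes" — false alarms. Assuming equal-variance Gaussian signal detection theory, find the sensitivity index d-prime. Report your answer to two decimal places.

d-prime = 1.25

H = 125/200 = 0.6250
FA = 35/200 = 0.1750
z(H) = 0.319
z(FA) = -0.935
d' = z(H) − z(FA) = 0.319 − (-0.935) = 1.254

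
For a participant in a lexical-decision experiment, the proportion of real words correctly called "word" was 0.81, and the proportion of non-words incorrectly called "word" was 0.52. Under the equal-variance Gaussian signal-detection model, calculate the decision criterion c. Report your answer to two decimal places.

c = -0.46

z(H) = 0.878
z(FA) = 0.050
c = −½·[z(H) + z(FA)] = −0.5 × (0.878 + 0.050) = -0.464
c < 0: the participant has a liberal response bias.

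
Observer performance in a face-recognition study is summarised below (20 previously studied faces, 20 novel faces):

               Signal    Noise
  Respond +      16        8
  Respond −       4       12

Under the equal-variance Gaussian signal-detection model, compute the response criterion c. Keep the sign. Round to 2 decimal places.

H = 16/20 = 0.8000
FA = 8/20 = 0.4000
z(H) = z(0.8000) = 0.842
z(FA) = z(0.4000) = -0.253
c = −½·[z(H) + z(FA)] = −0.5 × (0.842 + (-0.253)) = -0.2945
c < 0: the observer has a liberal response bias.

c = -0.29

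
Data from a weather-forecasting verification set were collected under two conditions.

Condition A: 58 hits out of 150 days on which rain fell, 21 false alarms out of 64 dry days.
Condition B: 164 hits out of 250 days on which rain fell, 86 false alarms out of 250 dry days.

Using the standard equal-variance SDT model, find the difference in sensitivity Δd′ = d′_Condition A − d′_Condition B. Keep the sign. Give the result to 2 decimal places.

Condition A: z(0.3867) = -0.288, z(0.3281) = -0.445, d' = 0.157
Condition B: z(0.6560) = 0.402, z(0.3440) = -0.402, d' = 0.804
Δd' = d'_Condition A − d'_Condition B = 0.157 − 0.804 = -0.647
Condition B has the higher sensitivity.

Δd′ = -0.65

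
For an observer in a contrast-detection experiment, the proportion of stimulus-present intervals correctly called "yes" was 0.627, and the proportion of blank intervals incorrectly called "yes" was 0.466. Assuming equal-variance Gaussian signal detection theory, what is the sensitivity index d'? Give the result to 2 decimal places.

z(H) = z(0.627) = 0.324
z(FA) = z(0.466) = -0.085
d' = z(H) − z(FA) = 0.324 − (-0.085) = 0.409

d' = 0.41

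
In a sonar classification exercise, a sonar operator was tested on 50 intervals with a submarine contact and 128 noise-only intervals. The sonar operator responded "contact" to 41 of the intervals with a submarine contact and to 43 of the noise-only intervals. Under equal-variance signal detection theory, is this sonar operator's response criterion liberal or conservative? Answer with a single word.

liberal

z(H) = 0.915, z(FA) = -0.424
c = −½·(z(H) + z(FA)) = -0.2455
c < 0 → liberal criterion (biased toward responding “yes”).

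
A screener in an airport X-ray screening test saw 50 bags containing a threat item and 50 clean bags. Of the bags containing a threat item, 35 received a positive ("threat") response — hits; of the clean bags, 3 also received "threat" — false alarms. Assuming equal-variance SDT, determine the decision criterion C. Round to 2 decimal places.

H = 35/50 = 0.7000
FA = 3/50 = 0.0600
z(0.7000) = 0.524, z(0.0600) = -1.555
c = −½·[z(H) + z(FA)] = −0.5 × (0.524 + (-1.555)) = 0.5155

C = 0.52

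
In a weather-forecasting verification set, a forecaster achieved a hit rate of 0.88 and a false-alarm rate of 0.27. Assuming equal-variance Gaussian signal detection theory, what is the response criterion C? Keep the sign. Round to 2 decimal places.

z(H) = z(0.88) = 1.175
z(FA) = z(0.27) = -0.613
c = −½·[z(H) + z(FA)] = −0.5 × (1.175 + (-0.613)) = -0.281

C = -0.28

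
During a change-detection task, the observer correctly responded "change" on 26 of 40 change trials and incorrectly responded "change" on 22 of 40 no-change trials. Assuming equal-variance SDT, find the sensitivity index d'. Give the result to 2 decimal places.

d' = 0.26

H = 26/40 = 0.6500
FA = 22/40 = 0.5500
Φ⁻¹(H) = Φ⁻¹(0.6500) = 0.3853
Φ⁻¹(FA) = Φ⁻¹(0.5500) = 0.1257
d' = z(H) − z(FA) = 0.3853 − 0.1257 = 0.2596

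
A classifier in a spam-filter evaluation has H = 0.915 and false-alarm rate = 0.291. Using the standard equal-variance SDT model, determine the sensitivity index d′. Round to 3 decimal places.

z(H) = z(0.915) = 1.3722
z(FA) = z(0.291) = -0.5505
d' = z(H) − z(FA) = 1.3722 − (-0.5505) = 1.9227

d′ = 1.923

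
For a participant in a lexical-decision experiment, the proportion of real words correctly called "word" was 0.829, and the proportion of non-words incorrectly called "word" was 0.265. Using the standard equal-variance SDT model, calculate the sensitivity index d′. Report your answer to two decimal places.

z(H) = z(0.829) = 0.950
z(FA) = z(0.265) = -0.628
d' = z(H) − z(FA) = 0.950 − (-0.628) = 1.578

d′ = 1.58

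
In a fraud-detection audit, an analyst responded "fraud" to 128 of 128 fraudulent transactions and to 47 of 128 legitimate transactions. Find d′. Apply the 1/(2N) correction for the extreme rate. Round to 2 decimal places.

d′ = 3.00

The hit rate is 128/128 = 1, so apply the 1/(2N) correction: H → 1 − 1/(2·128) = 0.99609.
z(H) = z(0.99609) = 2.660
z(FA) = z(0.36719) = -0.339
d' = 2.660 − (-0.339) = 2.999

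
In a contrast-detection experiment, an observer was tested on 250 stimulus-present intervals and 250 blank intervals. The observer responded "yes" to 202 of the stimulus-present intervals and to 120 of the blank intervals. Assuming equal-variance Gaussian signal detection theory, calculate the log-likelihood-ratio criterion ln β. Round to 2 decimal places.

H = 202/250 = 0.8080
FA = 120/250 = 0.4800
Φ⁻¹(0.8080) = 0.871, Φ⁻¹(0.4800) = -0.050
ln β = −½·[z(H)² − z(FA)²] = −0.5 × (0.759 − 0.003) = -0.378

ln β = -0.38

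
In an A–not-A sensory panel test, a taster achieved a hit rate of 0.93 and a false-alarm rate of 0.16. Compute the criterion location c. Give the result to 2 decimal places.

z(H) = z(0.93) = 1.4758
z(FA) = z(0.16) = -0.9945
c = −½·[z(H) + z(FA)] = −0.5 × (1.4758 + (-0.9945)) = -0.24065

c = -0.24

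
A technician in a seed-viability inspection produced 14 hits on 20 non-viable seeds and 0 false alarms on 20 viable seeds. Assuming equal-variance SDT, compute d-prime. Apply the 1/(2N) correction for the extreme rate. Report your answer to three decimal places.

d-prime = 2.484

The false-alarm rate is 0/20 = 0, so apply the 1/(2N) correction: FA → 1/(2·20) = 0.02500.
z(H) = z(0.70000) = 0.5244
z(FA) = z(0.02500) = -1.9600
d' = 0.5244 − (-1.9600) = 2.4844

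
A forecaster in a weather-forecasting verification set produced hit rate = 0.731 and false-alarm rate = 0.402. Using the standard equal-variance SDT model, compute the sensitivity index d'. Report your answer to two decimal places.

z(H) = z(0.731) = 0.616
z(FA) = z(0.402) = -0.248
d' = z(H) − z(FA) = 0.616 − (-0.248) = 0.864

d' = 0.86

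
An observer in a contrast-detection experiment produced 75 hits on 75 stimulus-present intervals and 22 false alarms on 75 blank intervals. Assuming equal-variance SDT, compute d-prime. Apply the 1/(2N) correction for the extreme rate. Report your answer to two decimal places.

d-prime = 3.02

The hit rate is 75/75 = 1, so apply the 1/(2N) correction: H → 1 − 1/(2·75) = 0.99333.
z(H) = z(0.99333) = 2.475
z(FA) = z(0.29333) = -0.544
d' = 2.475 − (-0.544) = 3.019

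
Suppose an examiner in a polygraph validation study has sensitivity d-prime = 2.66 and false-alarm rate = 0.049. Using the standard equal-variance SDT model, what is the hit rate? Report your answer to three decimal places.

hit rate = 0.843

z(false-alarm rate) = z(0.049) = -1.6546
z(H) = z(FA) + d' = -1.6546 + 2.66 = 1.0054
hit rate = Φ(1.0054) = 0.8426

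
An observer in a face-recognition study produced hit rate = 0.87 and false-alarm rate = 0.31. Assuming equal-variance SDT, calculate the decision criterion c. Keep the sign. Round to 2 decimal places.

Φ⁻¹(H) = Φ⁻¹(0.87) = 1.126
Φ⁻¹(FA) = Φ⁻¹(0.31) = -0.496
c = −½·[z(H) + z(FA)] = −0.5 × (1.126 + (-0.496)) = -0.315
c < 0: the observer has a liberal response bias.

c = -0.32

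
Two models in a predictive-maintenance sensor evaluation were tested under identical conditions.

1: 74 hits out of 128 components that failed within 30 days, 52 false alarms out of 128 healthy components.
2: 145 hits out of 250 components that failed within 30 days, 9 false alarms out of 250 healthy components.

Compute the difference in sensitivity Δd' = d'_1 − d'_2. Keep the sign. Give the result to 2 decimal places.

1: z(0.5781) = 0.197, z(0.4062) = -0.237, d' = 0.434
2: z(0.5800) = 0.202, z(0.0360) = -1.799, d' = 2.001
Δd' = d'_1 − d'_2 = 0.434 − 2.001 = -1.567
2 has the higher sensitivity.

Δd' = -1.57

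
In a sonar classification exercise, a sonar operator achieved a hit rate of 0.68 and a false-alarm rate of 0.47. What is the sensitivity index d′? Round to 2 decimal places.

d′ = 0.54

Φ⁻¹(0.68) = 0.4677, Φ⁻¹(0.47) = -0.0753
d' = z(H) − z(FA) = 0.4677 − (-0.0753) = 0.5430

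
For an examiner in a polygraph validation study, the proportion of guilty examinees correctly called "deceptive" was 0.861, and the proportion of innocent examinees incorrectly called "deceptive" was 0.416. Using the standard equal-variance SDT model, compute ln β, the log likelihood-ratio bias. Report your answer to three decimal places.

z(0.861) = 1.0848, z(0.416) = -0.2121
ln β = −½·[z(H)² − z(FA)²] = −0.5 × (1.1768 − 0.0450) = -0.5659

ln β = -0.566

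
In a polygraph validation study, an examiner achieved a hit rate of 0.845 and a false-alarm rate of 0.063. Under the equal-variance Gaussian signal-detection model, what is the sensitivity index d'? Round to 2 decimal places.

d' = 2.55

z(H) = z(0.845) = 1.0152
z(FA) = z(0.063) = -1.5301
d' = z(H) − z(FA) = 1.0152 − (-1.5301) = 2.5453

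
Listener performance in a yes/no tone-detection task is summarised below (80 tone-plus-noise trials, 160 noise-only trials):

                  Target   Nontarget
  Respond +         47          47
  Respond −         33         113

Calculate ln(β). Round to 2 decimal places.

H = 47/80 = 0.5875
FA = 47/160 = 0.2938
z(0.5875) = 0.221, z(0.2938) = -0.542
ln β = −½·[z(H)² − z(FA)²] = −0.5 × (0.049 − 0.294) = 0.1225

ln β = 0.12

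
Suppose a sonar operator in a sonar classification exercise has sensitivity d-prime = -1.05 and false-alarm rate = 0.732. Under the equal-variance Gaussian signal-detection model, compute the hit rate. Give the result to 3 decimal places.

z(false-alarm rate) = z(0.732) = 0.6189
z(H) = z(FA) + d' = 0.6189 + (-1.05) = -0.4311
hit rate = Φ(-0.4311) = 0.3332

hit rate = 0.333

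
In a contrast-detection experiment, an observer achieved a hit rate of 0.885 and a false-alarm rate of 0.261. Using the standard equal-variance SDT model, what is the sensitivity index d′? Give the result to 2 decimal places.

Φ⁻¹(H) = 1.2004
Φ⁻¹(FA) = -0.6403
d' = z(H) − z(FA) = 1.2004 − (-0.6403) = 1.8407

d′ = 1.84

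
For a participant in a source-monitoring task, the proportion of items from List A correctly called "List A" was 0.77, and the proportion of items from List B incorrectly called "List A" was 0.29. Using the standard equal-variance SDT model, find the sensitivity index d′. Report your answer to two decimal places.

d′ = 1.29

Φ⁻¹(H) = Φ⁻¹(0.77) = 0.7388
Φ⁻¹(FA) = Φ⁻¹(0.29) = -0.5534
d' = z(H) − z(FA) = 0.7388 − (-0.5534) = 1.2922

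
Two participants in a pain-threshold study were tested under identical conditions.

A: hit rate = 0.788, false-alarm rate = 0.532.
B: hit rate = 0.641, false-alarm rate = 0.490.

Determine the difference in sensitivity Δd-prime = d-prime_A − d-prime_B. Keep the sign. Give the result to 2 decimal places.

Δd-prime = 0.33

A: z(0.788) = 0.800, z(0.532) = 0.080, d' = 0.720
B: z(0.641) = 0.361, z(0.490) = -0.025, d' = 0.386
Δd' = d'_A − d'_B = 0.720 − 0.386 = 0.334
A has the higher sensitivity.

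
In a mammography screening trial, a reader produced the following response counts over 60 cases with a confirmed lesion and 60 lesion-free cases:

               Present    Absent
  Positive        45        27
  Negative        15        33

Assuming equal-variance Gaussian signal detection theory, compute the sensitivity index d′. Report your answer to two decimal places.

d′ = 0.80

H = 45/60 = 0.7500
FA = 27/60 = 0.4500
Φ⁻¹(0.7500) = 0.6745, Φ⁻¹(0.4500) = -0.1257
d' = z(H) − z(FA) = 0.6745 − (-0.1257) = 0.8002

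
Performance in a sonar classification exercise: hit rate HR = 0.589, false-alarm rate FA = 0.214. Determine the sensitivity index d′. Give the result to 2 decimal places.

d′ = 1.02

z(0.589) = 0.225, z(0.214) = -0.793
d' = z(H) − z(FA) = 0.225 − (-0.793) = 1.018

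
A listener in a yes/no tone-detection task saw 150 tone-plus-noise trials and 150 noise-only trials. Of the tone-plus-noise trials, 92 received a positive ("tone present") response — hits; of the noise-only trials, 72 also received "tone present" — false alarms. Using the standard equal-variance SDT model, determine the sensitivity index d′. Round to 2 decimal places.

H = 92/150 = 0.6133
FA = 72/150 = 0.4800
z(H) = z(0.6133) = 0.288
z(FA) = z(0.4800) = -0.050
d' = z(H) − z(FA) = 0.288 − (-0.050) = 0.338

d′ = 0.34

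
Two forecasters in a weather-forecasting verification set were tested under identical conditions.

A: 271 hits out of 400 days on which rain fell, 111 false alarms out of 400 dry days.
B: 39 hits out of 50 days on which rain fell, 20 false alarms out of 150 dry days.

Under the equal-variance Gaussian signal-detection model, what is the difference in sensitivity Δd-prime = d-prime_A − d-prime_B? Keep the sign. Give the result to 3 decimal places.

Δd-prime = -0.832

A: z(0.6775) = 0.4607, z(0.2775) = -0.5903, d' = 1.0510
B: z(0.7800) = 0.7722, z(0.1333) = -1.1109, d' = 1.8831
Δd' = d'_A − d'_B = 1.0510 − 1.8831 = -0.8321
B has the higher sensitivity.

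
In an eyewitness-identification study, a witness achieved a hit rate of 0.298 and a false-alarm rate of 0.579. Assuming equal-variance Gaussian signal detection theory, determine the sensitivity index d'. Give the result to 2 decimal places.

d' = -0.73

z(H) = z(0.298) = -0.5302
z(FA) = z(0.579) = 0.1993
d' = z(H) − z(FA) = -0.5302 − 0.1993 = -0.7295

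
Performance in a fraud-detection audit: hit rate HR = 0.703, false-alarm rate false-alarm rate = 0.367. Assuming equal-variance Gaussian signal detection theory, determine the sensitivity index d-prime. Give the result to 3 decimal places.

d-prime = 0.873

z(H) = z(0.703) = 0.5330
z(FA) = z(0.367) = -0.3398
d' = z(H) − z(FA) = 0.5330 − (-0.3398) = 0.8728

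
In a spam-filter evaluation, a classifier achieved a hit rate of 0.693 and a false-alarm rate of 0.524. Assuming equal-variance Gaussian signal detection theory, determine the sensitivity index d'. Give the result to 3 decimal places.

z(H) = z(0.693) = 0.5044
z(FA) = z(0.524) = 0.0602
d' = z(H) − z(FA) = 0.5044 − 0.0602 = 0.4442

d' = 0.444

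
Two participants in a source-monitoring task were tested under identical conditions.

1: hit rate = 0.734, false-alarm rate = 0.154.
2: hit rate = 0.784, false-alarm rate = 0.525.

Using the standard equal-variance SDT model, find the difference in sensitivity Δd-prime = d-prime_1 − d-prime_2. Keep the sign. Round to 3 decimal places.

Δd-prime = 0.921

1: z(0.734) = 0.6250, z(0.154) = -1.0194, d' = 1.6444
2: z(0.784) = 0.7858, z(0.525) = 0.0627, d' = 0.7231
Δd' = d'_1 − d'_2 = 1.6444 − 0.7231 = 0.9213
1 has the higher sensitivity.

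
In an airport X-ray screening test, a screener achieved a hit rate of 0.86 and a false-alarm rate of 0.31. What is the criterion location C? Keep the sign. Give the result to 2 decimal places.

C = -0.29

z(0.86) = 1.080, z(0.31) = -0.496
c = −½·[z(H) + z(FA)] = −0.5 × (1.080 + (-0.496)) = -0.292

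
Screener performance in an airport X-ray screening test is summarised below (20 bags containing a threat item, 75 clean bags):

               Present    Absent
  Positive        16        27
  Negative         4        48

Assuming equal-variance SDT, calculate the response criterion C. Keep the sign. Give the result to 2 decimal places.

C = -0.24

H = 16/20 = 0.8000
FA = 27/75 = 0.3600
z(0.8000) = 0.8416, z(0.3600) = -0.3585
c = −½·[z(H) + z(FA)] = −0.5 × (0.8416 + (-0.3585)) = -0.24155
c < 0: the screener has a liberal response bias.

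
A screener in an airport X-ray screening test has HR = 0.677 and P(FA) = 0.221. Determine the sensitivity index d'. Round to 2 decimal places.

d' = 1.23

Φ⁻¹(H) = Φ⁻¹(0.677) = 0.4593
Φ⁻¹(FA) = Φ⁻¹(0.221) = -0.7688
d' = z(H) − z(FA) = 0.4593 − (-0.7688) = 1.2281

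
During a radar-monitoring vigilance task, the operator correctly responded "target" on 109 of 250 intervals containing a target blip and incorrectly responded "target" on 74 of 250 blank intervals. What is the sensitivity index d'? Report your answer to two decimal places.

d' = 0.37

H = 109/250 = 0.4360
FA = 74/250 = 0.2960
z(0.4360) = -0.1611, z(0.2960) = -0.5359
d' = z(H) − z(FA) = -0.1611 − (-0.5359) = 0.3748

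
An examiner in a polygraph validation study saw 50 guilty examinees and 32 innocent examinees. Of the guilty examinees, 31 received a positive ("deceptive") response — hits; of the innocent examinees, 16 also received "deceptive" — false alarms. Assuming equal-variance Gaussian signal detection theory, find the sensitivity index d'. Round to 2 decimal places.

H = 31/50 = 0.6200
FA = 16/32 = 0.5000
Φ⁻¹(0.6200) = 0.3055, Φ⁻¹(0.5000) = 0.0000
d' = z(H) − z(FA) = 0.3055 − 0.0000 = 0.3055

d' = 0.31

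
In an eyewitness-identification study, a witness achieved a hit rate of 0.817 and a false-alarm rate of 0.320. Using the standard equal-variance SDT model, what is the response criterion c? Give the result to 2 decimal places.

c = -0.22

Φ⁻¹(H) = 0.9040
Φ⁻¹(FA) = -0.4677
c = −½·[z(H) + z(FA)] = −0.5 × (0.9040 + (-0.4677)) = -0.21815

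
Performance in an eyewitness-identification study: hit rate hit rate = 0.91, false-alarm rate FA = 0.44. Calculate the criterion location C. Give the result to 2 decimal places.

C = -0.59

Φ⁻¹(H) = Φ⁻¹(0.91) = 1.3408
Φ⁻¹(FA) = Φ⁻¹(0.44) = -0.1510
c = −½·[z(H) + z(FA)] = −0.5 × (1.3408 + (-0.1510)) = -0.5949
c < 0: the witness has a liberal response bias.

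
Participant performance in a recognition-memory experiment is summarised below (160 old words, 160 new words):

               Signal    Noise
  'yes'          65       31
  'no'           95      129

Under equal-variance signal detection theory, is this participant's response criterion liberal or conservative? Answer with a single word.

z(H) = -0.237, z(FA) = -0.864
c = −½·(z(H) + z(FA)) = 0.5505
c > 0 → conservative criterion (biased toward responding “no”).

conservative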